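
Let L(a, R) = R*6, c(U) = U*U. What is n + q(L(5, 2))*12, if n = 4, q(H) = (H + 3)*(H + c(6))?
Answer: 8644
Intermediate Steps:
c(U) = U**2
L(a, R) = 6*R
q(H) = (3 + H)*(36 + H) (q(H) = (H + 3)*(H + 6**2) = (3 + H)*(H + 36) = (3 + H)*(36 + H))
n + q(L(5, 2))*12 = 4 + (108 + (6*2)**2 + 39*(6*2))*12 = 4 + (108 + 12**2 + 39*12)*12 = 4 + (108 + 144 + 468)*12 = 4 + 720*12 = 4 + 8640 = 8644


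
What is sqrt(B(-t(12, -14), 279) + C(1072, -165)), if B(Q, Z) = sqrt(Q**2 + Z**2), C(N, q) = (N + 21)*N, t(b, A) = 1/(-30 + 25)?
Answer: sqrt(29292400 + 5*sqrt(1946026))/5 ≈ 1082.6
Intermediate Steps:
t(b, A) = -1/5 (t(b, A) = 1/(-5) = -1/5)
C(N, q) = N*(21 + N) (C(N, q) = (21 + N)*N = N*(21 + N))
sqrt(B(-t(12, -14), 279) + C(1072, -165)) = sqrt(sqrt((-1*(-1/5))**2 + 279**2) + 1072*(21 + 1072)) = sqrt(sqrt((1/5)**2 + 77841) + 1072*1093) = sqrt(sqrt(1/25 + 77841) + 1171696) = sqrt(sqrt(1946026/25) + 1171696) = sqrt(sqrt(1946026)/5 + 1171696) = sqrt(1171696 + sqrt(1946026)/5)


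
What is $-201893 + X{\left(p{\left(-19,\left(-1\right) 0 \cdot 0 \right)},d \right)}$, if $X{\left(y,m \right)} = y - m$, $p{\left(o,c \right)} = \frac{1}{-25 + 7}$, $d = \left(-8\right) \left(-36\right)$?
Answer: $- \frac{3639259}{18} \approx -2.0218 \cdot 10^{5}$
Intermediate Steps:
$d = 288$
$p{\left(o,c \right)} = - \frac{1}{18}$ ($p{\left(o,c \right)} = \frac{1}{-18} = - \frac{1}{18}$)
$-201893 + X{\left(p{\left(-19,\left(-1\right) 0 \cdot 0 \right)},d \right)} = -201893 - \frac{5185}{18} = - \frac{3639259}{18}$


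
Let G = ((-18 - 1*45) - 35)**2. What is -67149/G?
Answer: -67149/9604 ≈ -6.9918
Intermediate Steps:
G = 9604 (G = ((-18 - 45) - 35)**2 = (-63 - 35)**2 = (-98)**2 = 9604)
-67149/G = -67149/9604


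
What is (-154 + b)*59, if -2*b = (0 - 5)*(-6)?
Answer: -9971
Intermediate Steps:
b = -15 (b = -(0 - 5)*(-6)/2 = -(-5)*(-6)/2 = -½*30 = -15)
(-154 + b)*59 = (-154 - 15)*59 = -169*59 = -9971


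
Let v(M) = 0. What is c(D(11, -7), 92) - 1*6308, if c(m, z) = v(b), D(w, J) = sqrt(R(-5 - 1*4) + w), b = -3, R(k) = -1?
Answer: -6308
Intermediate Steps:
D(w, J) = sqrt(-1 + w)
c(m, z) = 0
c(D(11, -7), 92) - 1*6308 = 0 - 1*6308 = 0 - 6308 = -6308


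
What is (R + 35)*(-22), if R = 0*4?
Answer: -770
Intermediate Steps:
R = 0
(R + 35)*(-22) = (0 + 35)*(-22) = 35*(-22) = -770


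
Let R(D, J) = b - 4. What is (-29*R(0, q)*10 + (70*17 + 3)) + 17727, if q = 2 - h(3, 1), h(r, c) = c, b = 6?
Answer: 18340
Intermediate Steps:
q = 1 (q = 2 - 1*1 = 2 - 1 = 1)
R(D, J) = 2 (R(D, J) = 6 - 4 = 2)
(-29*R(0, q)*10 + (70*17 + 3)) + 17727 = (-29*2*10 + (70*17 + 3)) + 17727 = (-58*10 + (1190 + 3)) + 17727 = (-580 + 1193) + 17727 = 613 + 17727 = 18340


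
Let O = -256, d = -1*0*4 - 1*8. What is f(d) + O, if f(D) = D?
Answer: -264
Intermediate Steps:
d = -8 (d = 0*4 - 8 = 0 - 8 = -8)
f(d) + O = -8 - 256 = -264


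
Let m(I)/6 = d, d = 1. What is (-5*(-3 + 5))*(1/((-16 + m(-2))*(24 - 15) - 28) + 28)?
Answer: -16515/59 ≈ -279.92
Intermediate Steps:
m(I) = 6 (m(I) = 6*1 = 6)
(-5*(-3 + 5))*(1/((-16 + m(-2))*(24 - 15) - 28) + 28) = (-5*(-3 + 5))*(1/((-16 + 6)*(24 - 15) - 28) + 28) = (-5*2)*(1/(-10*9 - 28) + 28) = -10*(1/(-90 - 28) + 28) = -10*(1/(-118) + 28) = -10*(-1/118 + 28) = -10*3303/118 = -16515/59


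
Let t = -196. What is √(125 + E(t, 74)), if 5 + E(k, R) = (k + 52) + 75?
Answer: √51 ≈ 7.1414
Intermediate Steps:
E(k, R) = 122 + k (E(k, R) = -5 + ((k + 52) + 75) = -5 + ((52 + k) + 75) = -5 + (127 + k) = 122 + k)
√(125 + E(t, 74)) = √(125 + (122 - 196)) = √(125 - 74) = √51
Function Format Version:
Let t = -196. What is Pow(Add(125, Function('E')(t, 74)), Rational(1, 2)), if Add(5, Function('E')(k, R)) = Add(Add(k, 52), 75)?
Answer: Pow(51, Rational(1, 2)) ≈ 7.1414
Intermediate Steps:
Function('E')(k, R) = Add(122, k) (Function('E')(k, R) = Add(-5, Add(Add(k, 52), 75)) = Add(-5, Add(Add(52, k), 75)) = Add(-5, Add(127, k)) = Add(122, k))
Pow(Add(125, Function('E')(t, 74)), Rational(1, 2)) = Pow(Add(125, Add(122, -196)), Rational(1, 2)) = Pow(Add(125, -74), Rational(1, 2)) = Pow(51, Rational(1, 2))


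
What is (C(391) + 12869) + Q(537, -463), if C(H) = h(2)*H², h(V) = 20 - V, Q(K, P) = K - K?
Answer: 2764727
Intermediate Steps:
Q(K, P) = 0
C(H) = 18*H² (C(H) = (20 - 1*2)*H² = (20 - 2)*H² = 18*H²)
(C(391) + 12869) + Q(537, -463) = (18*391² + 12869) + 0 = (18*152881 + 12869) + 0 = (2751858 + 12869) + 0 = 2764727 + 0 = 2764727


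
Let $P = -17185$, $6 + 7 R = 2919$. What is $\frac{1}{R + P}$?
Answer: $- \frac{7}{117382} \approx -5.9634 \cdot 10^{-5}$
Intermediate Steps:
$R = \frac{2913}{7}$ ($R = - \frac{6}{7} + \frac{1}{7} \cdot 2919 = - \frac{6}{7} + 417 = \frac{2913}{7} \approx 416.14$)
$\frac{1}{R + P} = \frac{1}{\frac{2913}{7} - 17185} = \frac{1}{- \frac{117382}{7}} = - \frac{7}{117382}$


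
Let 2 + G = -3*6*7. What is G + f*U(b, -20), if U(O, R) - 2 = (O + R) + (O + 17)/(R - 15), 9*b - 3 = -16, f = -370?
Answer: 65078/9 ≈ 7230.9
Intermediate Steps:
b = -13/9 (b = ⅓ + (⅑)*(-16) = ⅓ - 16/9 = -13/9 ≈ -1.4444)
U(O, R) = 2 + O + R + (17 + O)/(-15 + R) (U(O, R) = 2 + ((O + R) + (O + 17)/(R - 15)) = 2 + ((O + R) + (17 + O)/(-15 + R)) = 2 + (O + R + (17 + O)/(-15 + R)) = 2 + O + R + (17 + O)/(-15 + R))
G = -128 (G = -2 - 3*6*7 = -2 - 18*7 = -2 - 126 = -128)
G + f*U(b, -20) = -128 - 370*(-13 + (-20)² - 14*(-13/9) - 13*(-20) - 13/9*(-20))/(-15 - 20) = -128 - 370*(-13 + 400 + 182/9 + 260 + 260/9)/(-35) = -128 - (-74)*6265/(7*9) = -128 - 370*(-179/9) = -128 + 66230/9 = 65078/9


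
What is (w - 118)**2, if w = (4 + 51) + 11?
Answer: 2704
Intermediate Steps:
w = 66 (w = 55 + 11 = 66)
(w - 118)**2 = (66 - 118)**2 = (-52)**2 = 2704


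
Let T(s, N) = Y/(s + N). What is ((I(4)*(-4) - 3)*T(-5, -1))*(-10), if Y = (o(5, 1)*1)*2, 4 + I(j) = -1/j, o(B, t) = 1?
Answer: 140/3 ≈ 46.667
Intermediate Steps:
I(j) = -4 - 1/j
Y = 2 (Y = (1*1)*2 = 1*2 = 2)
T(s, N) = 2/(N + s) (T(s, N) = 2/(s + N) = 2/(N + s))
((I(4)*(-4) - 3)*T(-5, -1))*(-10) = (((-4 - 1/4)*(-4) - 3)*(2/(-1 - 5)))*(-10) = (((-4 - 1*¼)*(-4) - 3)*(2/(-6)))*(-10) = (((-4 - ¼)*(-4) - 3)*(2*(-⅙)))*(-10) = ((-17/4*(-4) - 3)*(-⅓))*(-10) = ((17 - 3)*(-⅓))*(-10) = (14*(-⅓))*(-10) = -14/3*(-10) = 140/3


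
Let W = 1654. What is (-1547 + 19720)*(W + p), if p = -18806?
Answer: -311703296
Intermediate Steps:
(-1547 + 19720)*(W + p) = (-1547 + 19720)*(1654 - 18806) = 18173*(-17152) = -311703296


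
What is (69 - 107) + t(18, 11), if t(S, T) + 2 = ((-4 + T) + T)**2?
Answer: 284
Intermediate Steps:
t(S, T) = -2 + (-4 + 2*T)**2 (t(S, T) = -2 + ((-4 + T) + T)**2 = -2 + (-4 + 2*T)**2)
(69 - 107) + t(18, 11) = (69 - 107) + (-2 + 4*(-2 + 11)**2) = -38 + (-2 + 4*9**2) = -38 + (-2 + 4*81) = -38 + (-2 + 324) = -38 + 322 = 284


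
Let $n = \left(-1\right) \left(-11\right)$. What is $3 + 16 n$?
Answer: $179$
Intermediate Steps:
$n = 11$
$3 + 16 n = 3 + 16 \cdot 11 = 3 + 176 = 179$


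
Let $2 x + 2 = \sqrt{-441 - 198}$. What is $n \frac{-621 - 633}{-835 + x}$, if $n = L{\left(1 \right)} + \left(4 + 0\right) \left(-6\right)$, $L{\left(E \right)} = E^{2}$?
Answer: $- \frac{96447648}{2796223} - \frac{173052 i \sqrt{71}}{2796223} \approx -34.492 - 0.52148 i$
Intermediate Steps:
$x = -1 + \frac{3 i \sqrt{71}}{2}$ ($x = -1 + \frac{\sqrt{-441 - 198}}{2} = -1 + \frac{\sqrt{-639}}{2} = -1 + \frac{3 i \sqrt{71}}{2} \approx -1.0 + 12.639 i$)
$n = -23$ ($n = 1^{2} + \left(4 + 0\right) \left(-6\right) = 1 + 4 \left(-6\right) = 1 - 24 = -23$)
$n \frac{-621 - 633}{-835 + x} = - 23 \frac{-621 - 633}{-835 - \left(1 - \frac{3 i \sqrt{71}}{2}\right)} = - 23 \left(- \frac{1254}{-836 + \frac{3 i \sqrt{71}}{2}}\right) = \frac{28842}{-836 + \frac{3 i \sqrt{71}}{2}}$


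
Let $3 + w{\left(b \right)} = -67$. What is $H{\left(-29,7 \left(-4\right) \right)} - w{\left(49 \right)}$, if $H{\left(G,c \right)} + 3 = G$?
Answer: $38$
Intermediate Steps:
$w{\left(b \right)} = -70$ ($w{\left(b \right)} = -3 - 67 = -70$)
$H{\left(G,c \right)} = -3 + G$
$H{\left(-29,7 \left(-4\right) \right)} - w{\left(49 \right)} = \left(-3 - 29\right) - -70 = -32 + 70 = 38$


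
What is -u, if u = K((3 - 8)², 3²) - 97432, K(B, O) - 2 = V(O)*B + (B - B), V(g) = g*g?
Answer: 95405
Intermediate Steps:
V(g) = g²
K(B, O) = 2 + B*O² (K(B, O) = 2 + (O²*B + (B - B)) = 2 + (B*O² + 0) = 2 + B*O²)
u = -95405 (u = (2 + (3 - 8)²*(3²)²) - 97432 = (2 + (-5)²*9²) - 97432 = (2 + 25*81) - 97432 = (2 + 2025) - 97432 = 2027 - 97432 = -95405)
-u = -1*(-95405) = 95405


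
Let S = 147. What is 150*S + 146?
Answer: 22196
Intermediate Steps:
150*S + 146 = 150*147 + 146 = 22050 + 146 = 22196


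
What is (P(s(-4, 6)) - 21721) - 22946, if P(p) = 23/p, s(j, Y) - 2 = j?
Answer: -89357/2 ≈ -44679.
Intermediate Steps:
s(j, Y) = 2 + j
(P(s(-4, 6)) - 21721) - 22946 = (23/(2 - 4) - 21721) - 22946 = (23/(-2) - 21721) - 22946 = (23*(-½) - 21721) - 22946 = (-23/2 - 21721) - 22946 = -43465/2 - 22946 = -89357/2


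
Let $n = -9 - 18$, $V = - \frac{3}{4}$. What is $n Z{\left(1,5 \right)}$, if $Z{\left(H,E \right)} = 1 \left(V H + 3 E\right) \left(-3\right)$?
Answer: $\frac{4617}{4} \approx 1154.3$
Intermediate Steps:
$V = - \frac{3}{4}$ ($V = \left(-3\right) \frac{1}{4} = - \frac{3}{4} \approx -0.75$)
$n = -27$ ($n = -9 - 18 = -27$)
$Z{\left(H,E \right)} = - 9 E + \frac{9 H}{4}$ ($Z{\left(H,E \right)} = 1 \left(- \frac{3 H}{4} + 3 E\right) \left(-3\right) = 1 \left(3 E - \frac{3 H}{4}\right) \left(-3\right) = \left(3 E - \frac{3 H}{4}\right) \left(-3\right) = - 9 E + \frac{9 H}{4}$)
$n Z{\left(1,5 \right)} = - 27 \left(\left(-9\right) 5 + \frac{9}{4} \cdot 1\right) = - 27 \left(-45 + \frac{9}{4}\right) = \left(-27\right) \left(- \frac{171}{4}\right) = \frac{4617}{4}$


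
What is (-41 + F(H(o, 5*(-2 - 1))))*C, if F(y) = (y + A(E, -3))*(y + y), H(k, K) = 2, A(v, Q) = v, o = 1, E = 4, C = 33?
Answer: -561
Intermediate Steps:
F(y) = 2*y*(4 + y) (F(y) = (y + 4)*(y + y) = (4 + y)*(2*y) = 2*y*(4 + y))
(-41 + F(H(o, 5*(-2 - 1))))*C = (-41 + 2*2*(4 + 2))*33 = (-41 + 2*2*6)*33 = (-41 + 24)*33 = -17*33 = -561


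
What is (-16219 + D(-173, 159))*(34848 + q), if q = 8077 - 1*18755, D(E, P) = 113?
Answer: -389282020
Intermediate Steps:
q = -10678 (q = 8077 - 18755 = -10678)
(-16219 + D(-173, 159))*(34848 + q) = (-16219 + 113)*(34848 - 10678) = -16106*24170 = -389282020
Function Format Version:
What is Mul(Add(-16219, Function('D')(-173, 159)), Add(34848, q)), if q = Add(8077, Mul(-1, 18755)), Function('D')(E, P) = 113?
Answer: -389282020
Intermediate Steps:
q = -10678 (q = Add(8077, -18755) = -10678)
Mul(Add(-16219, Function('D')(-173, 159)), Add(34848, q)) = Mul(Add(-16219, 113), Add(34848, -10678)) = Mul(-16106, 24170) = -389282020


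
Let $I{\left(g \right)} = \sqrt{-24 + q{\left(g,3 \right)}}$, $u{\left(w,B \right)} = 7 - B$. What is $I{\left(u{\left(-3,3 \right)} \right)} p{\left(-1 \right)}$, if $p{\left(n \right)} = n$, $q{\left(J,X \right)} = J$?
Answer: $- 2 i \sqrt{5} \approx - 4.4721 i$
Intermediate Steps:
$I{\left(g \right)} = \sqrt{-24 + g}$
$I{\left(u{\left(-3,3 \right)} \right)} p{\left(-1 \right)} = \sqrt{-24 + \left(7 - 3\right)} \left(-1\right) = \sqrt{-24 + 4} \left(-1\right) = \sqrt{-20} \left(-1\right) = 2 i \sqrt{5} \left(-1\right) = - 2 i \sqrt{5}$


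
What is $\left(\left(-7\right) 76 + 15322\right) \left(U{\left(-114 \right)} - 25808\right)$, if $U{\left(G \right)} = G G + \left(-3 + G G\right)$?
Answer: $2676990$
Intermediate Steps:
$U{\left(G \right)} = -3 + 2 G^{2}$ ($U{\left(G \right)} = G^{2} + \left(-3 + G^{2}\right) = -3 + 2 G^{2}$)
$\left(\left(-7\right) 76 + 15322\right) \left(U{\left(-114 \right)} - 25808\right) = \left(\left(-7\right) 76 + 15322\right) \left(\left(-3 + 2 \left(-114\right)^{2}\right) - 25808\right) = \left(-532 + 15322\right) \left(\left(-3 + 2 \cdot 12996\right) - 25808\right) = 14790 \left(\left(-3 + 25992\right) - 25808\right) = 14790 \left(25989 - 25808\right) = 14790 \cdot 181 = 2676990$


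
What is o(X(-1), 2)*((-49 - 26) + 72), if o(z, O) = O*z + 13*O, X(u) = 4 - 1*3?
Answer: -84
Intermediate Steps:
X(u) = 1 (X(u) = 4 - 3 = 1)
o(z, O) = 13*O + O*z
o(X(-1), 2)*((-49 - 26) + 72) = (2*(13 + 1))*((-49 - 26) + 72) = (2*14)*(-75 + 72) = 28*(-3) = -84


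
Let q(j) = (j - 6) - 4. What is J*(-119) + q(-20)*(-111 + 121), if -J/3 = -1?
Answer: -657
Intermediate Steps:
J = 3 (J = -3*(-1) = 3)
q(j) = -10 + j (q(j) = (-6 + j) - 4 = -10 + j)
J*(-119) + q(-20)*(-111 + 121) = 3*(-119) + (-10 - 20)*(-111 + 121) = -357 - 30*10 = -357 - 300 = -657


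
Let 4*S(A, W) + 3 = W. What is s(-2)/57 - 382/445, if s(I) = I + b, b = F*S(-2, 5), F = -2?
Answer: -7703/8455 ≈ -0.91106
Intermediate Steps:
S(A, W) = -¾ + W/4
b = -1 (b = -2*(-¾ + (¼)*5) = -2*(-¾ + 5/4) = -2*½ = -1)
s(I) = -1 + I (s(I) = I - 1 = -1 + I)
s(-2)/57 - 382/445 = (-1 - 2)/57 - 382/445 = -3*1/57 - 382*1/445 = -1/19 - 382/445 = -7703/8455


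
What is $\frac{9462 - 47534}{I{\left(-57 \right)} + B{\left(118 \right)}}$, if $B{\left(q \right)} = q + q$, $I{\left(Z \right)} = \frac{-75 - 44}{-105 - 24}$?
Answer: $- \frac{4911288}{30563} \approx -160.69$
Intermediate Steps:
$I{\left(Z \right)} = \frac{119}{129}$ ($I{\left(Z \right)} = - \frac{119}{-129} = \left(-119\right) \left(- \frac{1}{129}\right) = \frac{119}{129}$)
$B{\left(q \right)} = 2 q$
$\frac{9462 - 47534}{I{\left(-57 \right)} + B{\left(118 \right)}} = \frac{9462 - 47534}{\frac{119}{129} + 2 \cdot 118} = \frac{9462 - 47534}{\frac{119}{129} + 236} = \frac{9462 - 47534}{\frac{30563}{129}} = \left(-38072\right) \frac{129}{30563} = - \frac{4911288}{30563}$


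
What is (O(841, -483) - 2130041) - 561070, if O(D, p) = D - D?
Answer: -2691111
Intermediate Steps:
O(D, p) = 0
(O(841, -483) - 2130041) - 561070 = (0 - 2130041) - 561070 = -2130041 - 561070 = -2691111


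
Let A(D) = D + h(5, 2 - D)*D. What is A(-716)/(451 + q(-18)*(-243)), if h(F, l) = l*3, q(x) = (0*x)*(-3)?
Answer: -1542980/451 ≈ -3421.2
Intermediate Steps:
q(x) = 0 (q(x) = 0*(-3) = 0)
h(F, l) = 3*l
A(D) = D + D*(6 - 3*D) (A(D) = D + (3*(2 - D))*D = D + (6 - 3*D)*D = D + D*(6 - 3*D))
A(-716)/(451 + q(-18)*(-243)) = (-716*(7 - 3*(-716)))/(451 + 0*(-243)) = (-716*(7 + 2148))/(451 + 0) = -716*2155/451 = -1542980*1/451 = -1542980/451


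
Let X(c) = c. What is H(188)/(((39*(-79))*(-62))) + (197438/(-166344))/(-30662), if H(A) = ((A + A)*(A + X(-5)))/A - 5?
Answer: 156581145287/81191349810168 ≈ 0.0019285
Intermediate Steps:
H(A) = -15 + 2*A (H(A) = ((A + A)*(A - 5))/A - 5 = ((2*A)*(-5 + A))/A - 5 = (2*A*(-5 + A))/A - 5 = (-10 + 2*A) - 5 = -15 + 2*A)
H(188)/(((39*(-79))*(-62))) + (197438/(-166344))/(-30662) = (-15 + 2*188)/(((39*(-79))*(-62))) + (197438/(-166344))/(-30662) = (-15 + 376)/((-3081*(-62))) + (197438*(-1/166344))*(-1/30662) = 361/191022 - 98719/83172*(-1/30662) = 361*(1/191022) + 98719/2550219864 = 361/191022 + 98719/2550219864 = 156581145287/81191349810168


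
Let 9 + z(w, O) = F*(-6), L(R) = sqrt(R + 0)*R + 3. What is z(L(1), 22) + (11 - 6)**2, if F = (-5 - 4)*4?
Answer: 232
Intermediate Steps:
F = -36 (F = -9*4 = -36)
L(R) = 3 + R**(3/2) (L(R) = sqrt(R)*R + 3 = R**(3/2) + 3 = 3 + R**(3/2))
z(w, O) = 207 (z(w, O) = -9 - 36*(-6) = -9 + 216 = 207)
z(L(1), 22) + (11 - 6)**2 = 207 + (11 - 6)**2 = 207 + 5**2 = 207 + 25 = 232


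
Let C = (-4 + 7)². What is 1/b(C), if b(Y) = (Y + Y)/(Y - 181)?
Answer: -86/9 ≈ -9.5556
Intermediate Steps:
C = 9 (C = 3² = 9)
b(Y) = 2*Y/(-181 + Y) (b(Y) = (2*Y)/(-181 + Y) = 2*Y/(-181 + Y))
1/b(C) = 1/(2*9/(-181 + 9)) = 1/(2*9/(-172)) = 1/(2*9*(-1/172)) = 1/(-9/86) = -86/9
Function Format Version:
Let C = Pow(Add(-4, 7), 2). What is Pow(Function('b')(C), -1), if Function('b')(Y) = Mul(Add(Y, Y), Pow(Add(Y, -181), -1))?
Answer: Rational(-86, 9) ≈ -9.5556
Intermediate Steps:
C = 9 (C = Pow(3, 2) = 9)
Function('b')(Y) = Mul(2, Y, Pow(Add(-181, Y), -1)) (Function('b')(Y) = Mul(Mul(2, Y), Pow(Add(-181, Y), -1)) = Mul(2, Y, Pow(Add(-181, Y), -1)))
Pow(Function('b')(C), -1) = Pow(Mul(2, 9, Pow(Add(-181, 9), -1)), -1) = Pow(Mul(2, 9, Pow(-172, -1)), -1) = Pow(Mul(2, 9, Rational(-1, 172)), -1) = Pow(Rational(-9, 86), -1) = Rational(-86, 9)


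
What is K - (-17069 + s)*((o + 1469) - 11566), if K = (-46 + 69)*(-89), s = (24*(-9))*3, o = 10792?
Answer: 12311268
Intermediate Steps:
s = -648 (s = -216*3 = -648)
K = -2047 (K = 23*(-89) = -2047)
K - (-17069 + s)*((o + 1469) - 11566) = -2047 - (-17069 - 648)*((10792 + 1469) - 11566) = -2047 - (-17717)*(12261 - 11566) = -2047 - (-17717)*695 = -2047 - 1*(-12313315) = -2047 + 12313315 = 12311268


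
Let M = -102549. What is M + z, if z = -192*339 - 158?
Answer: -167795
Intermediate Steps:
z = -65246 (z = -65088 - 158 = -65246)
M + z = -102549 - 65246 = -167795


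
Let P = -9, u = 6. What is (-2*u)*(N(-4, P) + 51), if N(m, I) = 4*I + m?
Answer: -132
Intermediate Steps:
N(m, I) = m + 4*I
(-2*u)*(N(-4, P) + 51) = (-2*6)*((-4 + 4*(-9)) + 51) = -12*((-4 - 36) + 51) = -12*(-40 + 51) = -12*11 = -132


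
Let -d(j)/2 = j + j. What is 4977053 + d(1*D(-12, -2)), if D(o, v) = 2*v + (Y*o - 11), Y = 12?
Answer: 4977689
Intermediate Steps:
D(o, v) = -11 + 2*v + 12*o (D(o, v) = 2*v + (12*o - 11) = 2*v + (-11 + 12*o) = -11 + 2*v + 12*o)
d(j) = -4*j (d(j) = -2*(j + j) = -4*j)
4977053 + d(1*D(-12, -2)) = 4977053 - 4*(-11 + 2*(-2) + 12*(-12)) = 4977053 - 4*(-11 - 4 - 144) = 4977053 - 4*(-159) = 4977053 + 636 = 4977689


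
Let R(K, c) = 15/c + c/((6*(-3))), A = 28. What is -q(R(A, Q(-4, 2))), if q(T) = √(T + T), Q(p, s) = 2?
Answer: -√133/3 ≈ -3.8442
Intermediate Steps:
R(K, c) = 15/c - c/18 (R(K, c) = 15/c + c/(-18) = 15/c + c*(-1/18) = 15/c - c/18)
q(T) = √2*√T (q(T) = √(2*T) = √2*√T)
-q(R(A, Q(-4, 2))) = -√2*√(15/2 - 1/18*2) = -√2*√(15*(½) - ⅑) = -√2*√(15/2 - ⅑) = -√2*√(133/18) = -√2*√266/6 = -√133/3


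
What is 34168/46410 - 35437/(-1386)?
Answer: 40285429/1531530 ≈ 26.304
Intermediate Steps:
34168/46410 - 35437/(-1386) = 34168*(1/46410) - 35437*(-1/1386) = 17084/23205 + 35437/1386 = 40285429/1531530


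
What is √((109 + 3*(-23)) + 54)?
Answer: √94 ≈ 9.6954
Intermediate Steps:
√((109 + 3*(-23)) + 54) = √((109 - 69) + 54) = √(40 + 54) = √94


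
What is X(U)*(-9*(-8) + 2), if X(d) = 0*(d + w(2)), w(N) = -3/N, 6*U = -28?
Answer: 0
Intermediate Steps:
U = -14/3 (U = (⅙)*(-28) = -14/3 ≈ -4.6667)
X(d) = 0 (X(d) = 0*(d - 3/2) = 0*(-3/2 + d) = 0)
X(U)*(-9*(-8) + 2) = 0*(-9*(-8) + 2) = 0*(72 + 2) = 0*74 = 0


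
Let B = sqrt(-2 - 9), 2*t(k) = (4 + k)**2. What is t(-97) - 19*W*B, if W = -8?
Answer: 8649/2 + 152*I*sqrt(11) ≈ 4324.5 + 504.13*I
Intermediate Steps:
t(k) = (4 + k)**2/2
B = I*sqrt(11) (B = sqrt(-11) = I*sqrt(11) ≈ 3.3166*I)
t(-97) - 19*W*B = (4 - 97)**2/2 - 19*(-8)*I*sqrt(11) = (1/2)*(-93)**2 - (-152)*I*sqrt(11) = (1/2)*8649 - (-152)*I*sqrt(11) = 8649/2 + 152*I*sqrt(11)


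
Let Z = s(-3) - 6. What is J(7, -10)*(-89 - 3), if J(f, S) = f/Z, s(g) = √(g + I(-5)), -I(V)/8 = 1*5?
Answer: 3864/79 + 644*I*√43/79 ≈ 48.911 + 53.456*I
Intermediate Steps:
I(V) = -40 (I(V) = -8*5 = -40)
s(g) = √(-40 + g) (s(g) = √(g - 40) = √(-40 + g))
Z = -6 + I*√43 (Z = √(-40 - 3) - 6 = √(-43) - 6 = I*√43 - 6 = -6 + I*√43 ≈ -6.0 + 6.5574*I)
J(f, S) = f/(-6 + I*√43)
J(7, -10)*(-89 - 3) = (-6/79*7 - 1/79*I*7*√43)*(-89 - 3) = (-42/79 - 7*I*√43/79)*(-92) = 3864/79 + 644*I*√43/79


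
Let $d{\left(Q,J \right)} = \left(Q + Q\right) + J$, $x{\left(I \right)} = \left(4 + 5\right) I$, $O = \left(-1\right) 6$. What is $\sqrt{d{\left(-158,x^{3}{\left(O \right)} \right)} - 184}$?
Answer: $2 i \sqrt{39491} \approx 397.45 i$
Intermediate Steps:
$O = -6$
$x{\left(I \right)} = 9 I$
$d{\left(Q,J \right)} = J + 2 Q$ ($d{\left(Q,J \right)} = 2 Q + J = J + 2 Q$)
$\sqrt{d{\left(-158,x^{3}{\left(O \right)} \right)} - 184} = \sqrt{\left(\left(9 \left(-6\right)\right)^{3} + 2 \left(-158\right)\right) - 184} = \sqrt{\left(\left(-54\right)^{3} - 316\right) - 184} = \sqrt{\left(-157464 - 316\right) - 184} = \sqrt{-157780 - 184} = \sqrt{-157964} = 2 i \sqrt{39491}$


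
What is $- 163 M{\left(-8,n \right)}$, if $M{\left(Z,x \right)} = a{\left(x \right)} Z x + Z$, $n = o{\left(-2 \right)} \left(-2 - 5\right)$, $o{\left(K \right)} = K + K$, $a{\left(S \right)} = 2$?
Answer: $74328$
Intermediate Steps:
$o{\left(K \right)} = 2 K$
$n = 28$ ($n = 2 \left(-2\right) \left(-2 - 5\right) = \left(-4\right) \left(-7\right) = 28$)
$M{\left(Z,x \right)} = Z + 2 Z x$ ($M{\left(Z,x \right)} = 2 Z x + Z = Z + 2 Z x$)
$- 163 M{\left(-8,n \right)} = - 163 \left(- 8 \left(1 + 2 \cdot 28\right)\right) = - 163 \left(- 8 \left(1 + 56\right)\right) = - 163 \left(\left(-8\right) 57\right) = \left(-163\right) \left(-456\right) = 74328$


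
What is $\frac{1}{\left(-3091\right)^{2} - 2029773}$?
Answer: $\frac{1}{7524508} \approx 1.329 \cdot 10^{-7}$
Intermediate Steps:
$\frac{1}{\left(-3091\right)^{2} - 2029773} = \frac{1}{9554281 - 2029773} = \frac{1}{7524508}$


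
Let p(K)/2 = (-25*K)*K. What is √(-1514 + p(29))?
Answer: 2*I*√10891 ≈ 208.72*I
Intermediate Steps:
p(K) = -50*K² (p(K) = 2*((-25*K)*K) = 2*(-25*K²) = -50*K²)
√(-1514 + p(29)) = √(-1514 - 50*29²) = √(-1514 - 50*841) = √(-1514 - 42050) = √(-43564) = 2*I*√10891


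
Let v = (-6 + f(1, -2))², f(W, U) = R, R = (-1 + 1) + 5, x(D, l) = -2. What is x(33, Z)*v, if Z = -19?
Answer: -2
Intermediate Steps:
R = 5 (R = 0 + 5 = 5)
f(W, U) = 5
v = 1 (v = (-6 + 5)² = (-1)² = 1)
x(33, Z)*v = -2*1 = -2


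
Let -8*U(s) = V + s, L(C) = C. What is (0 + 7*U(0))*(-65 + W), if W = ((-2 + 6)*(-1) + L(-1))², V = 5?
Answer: 175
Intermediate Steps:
U(s) = -5/8 - s/8 (U(s) = -(5 + s)/8 = -5/8 - s/8)
W = 25 (W = ((-2 + 6)*(-1) - 1)² = (4*(-1) - 1)² = (-4 - 1)² = (-5)² = 25)
(0 + 7*U(0))*(-65 + W) = (0 + 7*(-5/8 - ⅛*0))*(-65 + 25) = (0 + 7*(-5/8 + 0))*(-40) = (0 + 7*(-5/8))*(-40) = (0 - 35/8)*(-40) = -35/8*(-40) = 175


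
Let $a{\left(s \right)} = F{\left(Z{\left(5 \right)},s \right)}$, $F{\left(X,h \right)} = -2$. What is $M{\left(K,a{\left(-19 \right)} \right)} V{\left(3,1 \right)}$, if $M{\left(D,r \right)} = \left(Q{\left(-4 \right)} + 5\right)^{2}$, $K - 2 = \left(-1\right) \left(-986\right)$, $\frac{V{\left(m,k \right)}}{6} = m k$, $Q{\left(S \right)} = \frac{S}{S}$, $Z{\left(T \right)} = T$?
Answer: $648$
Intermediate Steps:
$Q{\left(S \right)} = 1$
$V{\left(m,k \right)} = 6 k m$ ($V{\left(m,k \right)} = 6 m k = 6 k m$)
$K = 988$ ($K = 2 - -986 = 2 + 986 = 988$)
$a{\left(s \right)} = -2$
$M{\left(D,r \right)} = 36$ ($M{\left(D,r \right)} = \left(1 + 5\right)^{2} = 6^{2} = 36$)
$M{\left(K,a{\left(-19 \right)} \right)} V{\left(3,1 \right)} = 36 \cdot 6 \cdot 1 \cdot 3 = 36 \cdot 18 = 648$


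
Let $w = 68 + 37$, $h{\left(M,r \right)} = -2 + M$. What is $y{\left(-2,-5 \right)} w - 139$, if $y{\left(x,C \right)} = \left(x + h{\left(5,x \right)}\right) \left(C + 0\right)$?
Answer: $-664$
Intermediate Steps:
$w = 105$
$y{\left(x,C \right)} = C \left(3 + x\right)$ ($y{\left(x,C \right)} = \left(x + \left(-2 + 5\right)\right) \left(C + 0\right) = \left(x + 3\right) C = \left(3 + x\right) C = C \left(3 + x\right)$)
$y{\left(-2,-5 \right)} w - 139 = - 5 \left(3 - 2\right) 105 - 139 = \left(-5\right) 1 \cdot 105 - 139 = \left(-5\right) 105 - 139 = -525 - 139 = -664$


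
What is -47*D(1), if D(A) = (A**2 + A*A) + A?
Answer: -141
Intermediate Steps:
D(A) = A + 2*A**2 (D(A) = (A**2 + A**2) + A = 2*A**2 + A = A + 2*A**2)
-47*D(1) = -47*(1 + 2*1) = -47*(1 + 2) = -47*3 = -141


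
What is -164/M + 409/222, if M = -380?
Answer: 47957/21090 ≈ 2.2739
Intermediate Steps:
-164/M + 409/222 = -164/(-380) + 409/222 = -164*(-1/380) + 409*(1/222) = 41/95 + 409/222 = 47957/21090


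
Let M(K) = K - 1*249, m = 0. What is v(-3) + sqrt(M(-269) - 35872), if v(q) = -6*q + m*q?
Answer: 18 + I*sqrt(36390) ≈ 18.0 + 190.76*I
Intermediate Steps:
v(q) = -6*q (v(q) = -6*q + 0*q = -6*q + 0 = -6*q)
M(K) = -249 + K (M(K) = K - 249 = -249 + K)
v(-3) + sqrt(M(-269) - 35872) = -6*(-3) + sqrt((-249 - 269) - 35872) = 18 + sqrt(-518 - 35872) = 18 + sqrt(-36390) = 18 + I*sqrt(36390)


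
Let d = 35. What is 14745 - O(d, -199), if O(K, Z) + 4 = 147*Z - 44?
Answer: 44046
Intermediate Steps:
O(K, Z) = -48 + 147*Z (O(K, Z) = -4 + (147*Z - 44) = -4 + (-44 + 147*Z) = -48 + 147*Z)
14745 - O(d, -199) = 14745 - (-48 + 147*(-199)) = 14745 - (-48 - 29253) = 14745 - 1*(-29301) = 14745 + 29301 = 44046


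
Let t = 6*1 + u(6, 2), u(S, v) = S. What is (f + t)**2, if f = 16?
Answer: 784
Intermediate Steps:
t = 12 (t = 6*1 + 6 = 6 + 6 = 12)
(f + t)**2 = (16 + 12)**2 = 28**2 = 784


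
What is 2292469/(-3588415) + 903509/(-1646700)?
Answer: -1403434790107/1181808596100 ≈ -1.1875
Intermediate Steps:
2292469/(-3588415) + 903509/(-1646700) = 2292469*(-1/3588415) + 903509*(-1/1646700) = -2292469/3588415 - 903509/1646700 = -1403434790107/1181808596100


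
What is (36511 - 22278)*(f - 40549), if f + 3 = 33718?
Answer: -97268322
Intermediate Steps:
f = 33715 (f = -3 + 33718 = 33715)
(36511 - 22278)*(f - 40549) = (36511 - 22278)*(33715 - 40549) = 14233*(-6834) = -97268322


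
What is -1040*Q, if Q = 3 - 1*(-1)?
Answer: -4160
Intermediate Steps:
Q = 4 (Q = 3 + 1 = 4)
-1040*Q = -1040*4 = -4160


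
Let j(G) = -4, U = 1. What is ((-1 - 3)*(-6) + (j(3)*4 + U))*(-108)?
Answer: -972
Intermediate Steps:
((-1 - 3)*(-6) + (j(3)*4 + U))*(-108) = ((-1 - 3)*(-6) + (-4*4 + 1))*(-108) = (-4*(-6) + (-16 + 1))*(-108) = (24 - 15)*(-108) = 9*(-108) = -972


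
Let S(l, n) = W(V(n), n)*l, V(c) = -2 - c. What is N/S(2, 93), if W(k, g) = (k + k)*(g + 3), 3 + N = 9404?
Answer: -9401/36480 ≈ -0.25770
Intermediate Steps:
N = 9401 (N = -3 + 9404 = 9401)
W(k, g) = 2*k*(3 + g) (W(k, g) = (2*k)*(3 + g) = 2*k*(3 + g))
S(l, n) = 2*l*(-2 - n)*(3 + n) (S(l, n) = (2*(-2 - n)*(3 + n))*l = 2*l*(-2 - n)*(3 + n))
N/S(2, 93) = 9401/((-2*2*(2 + 93)*(3 + 93))) = 9401/((-2*2*95*96)) = 9401/(-36480) = 9401*(-1/36480) = -9401/36480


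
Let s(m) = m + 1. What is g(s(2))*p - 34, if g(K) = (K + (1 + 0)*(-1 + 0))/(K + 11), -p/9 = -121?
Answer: 851/7 ≈ 121.57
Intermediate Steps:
p = 1089 (p = -9*(-121) = 1089)
s(m) = 1 + m
g(K) = (-1 + K)/(11 + K) (g(K) = (K + 1*(-1))/(11 + K) = (K - 1)/(11 + K) = (-1 + K)/(11 + K))
g(s(2))*p - 34 = ((-1 + (1 + 2))/(11 + (1 + 2)))*1089 - 34 = ((-1 + 3)/(11 + 3))*1089 - 34 = (2/14)*1089 - 34 = ((1/14)*2)*1089 - 34 = (⅐)*1089 - 34 = 1089/7 - 34 = 851/7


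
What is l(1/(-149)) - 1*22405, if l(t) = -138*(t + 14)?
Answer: -3626075/149 ≈ -24336.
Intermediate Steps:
l(t) = -1932 - 138*t (l(t) = -138*(14 + t) = -1932 - 138*t)
l(1/(-149)) - 1*22405 = (-1932 - 138/(-149)) - 1*22405 = (-1932 - 138*(-1/149)) - 22405 = (-1932 + 138/149) - 22405 = -287730/149 - 22405 = -3626075/149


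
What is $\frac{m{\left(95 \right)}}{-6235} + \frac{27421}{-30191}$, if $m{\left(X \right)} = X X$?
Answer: $- \frac{88688742}{37648177} \approx -2.3557$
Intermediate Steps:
$m{\left(X \right)} = X^{2}$
$\frac{m{\left(95 \right)}}{-6235} + \frac{27421}{-30191} = \frac{95^{2}}{-6235} + \frac{27421}{-30191} = 9025 \left(- \frac{1}{6235}\right) + 27421 \left(- \frac{1}{30191}\right) = - \frac{1805}{1247} - \frac{27421}{30191} = - \frac{88688742}{37648177}$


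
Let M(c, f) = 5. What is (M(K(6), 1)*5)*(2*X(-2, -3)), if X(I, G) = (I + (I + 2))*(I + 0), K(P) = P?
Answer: 200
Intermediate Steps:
X(I, G) = I*(2 + 2*I) (X(I, G) = (I + (2 + I))*I = (2 + 2*I)*I = I*(2 + 2*I))
(M(K(6), 1)*5)*(2*X(-2, -3)) = (5*5)*(2*(2*(-2)*(1 - 2))) = 25*(2*(2*(-2)*(-1))) = 25*(2*4) = 25*8 = 200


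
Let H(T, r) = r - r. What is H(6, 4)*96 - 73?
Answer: -73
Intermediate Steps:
H(T, r) = 0
H(6, 4)*96 - 73 = 0*96 - 73 = 0 - 73 = -73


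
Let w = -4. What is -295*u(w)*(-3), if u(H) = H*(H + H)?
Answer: 28320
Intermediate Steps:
u(H) = 2*H² (u(H) = H*(2*H) = 2*H²)
-295*u(w)*(-3) = -295*2*(-4)²*(-3) = -295*2*16*(-3) = -9440*(-3) = -295*(-96) = 28320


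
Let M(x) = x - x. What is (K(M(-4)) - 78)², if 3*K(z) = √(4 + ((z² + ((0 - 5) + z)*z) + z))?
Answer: 53824/9 ≈ 5980.4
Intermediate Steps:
M(x) = 0
K(z) = √(4 + z + z² + z*(-5 + z))/3 (K(z) = √(4 + ((z² + ((0 - 5) + z)*z) + z))/3 = √(4 + ((z² + (-5 + z)*z) + z))/3 = √(4 + ((z² + z*(-5 + z)) + z))/3 = √(4 + (z + z² + z*(-5 + z)))/3 = √(4 + z + z² + z*(-5 + z))/3)
(K(M(-4)) - 78)² = (√(4 - 4*0 + 2*0²)/3 - 78)² = (√(4 + 0 + 2*0)/3 - 78)² = (√(4 + 0 + 0)/3 - 78)² = (√4/3 - 78)² = ((⅓)*2 - 78)² = (⅔ - 78)² = (-232/3)² = 53824/9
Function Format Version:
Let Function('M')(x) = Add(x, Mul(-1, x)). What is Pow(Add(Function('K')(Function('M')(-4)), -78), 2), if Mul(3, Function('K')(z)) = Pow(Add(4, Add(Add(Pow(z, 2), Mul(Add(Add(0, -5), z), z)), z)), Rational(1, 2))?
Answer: Rational(53824, 9) ≈ 5980.4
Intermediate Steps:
Function('M')(x) = 0
Function('K')(z) = Mul(Rational(1, 3), Pow(Add(4, z, Pow(z, 2), Mul(z, Add(-5, z))), Rational(1, 2))) (Function('K')(z) = Mul(Rational(1, 3), Pow(Add(4, Add(Add(Pow(z, 2), Mul(Add(Add(0, -5), z), z)), z)), Rational(1, 2))) = Mul(Rational(1, 3), Pow(Add(4, Add(Add(Pow(z, 2), Mul(Add(-5, z), z)), z)), Rational(1, 2))) = Mul(Rational(1, 3), Pow(Add(4, Add(Add(Pow(z, 2), Mul(z, Add(-5, z))), z)), Rational(1, 2))) = Mul(Rational(1, 3), Pow(Add(4, Add(z, Pow(z, 2), Mul(z, Add(-5, z)))), Rational(1, 2))) = Mul(Rational(1, 3), Pow(Add(4, z, Pow(z, 2), Mul(z, Add(-5, z))), Rational(1, 2))))
Pow(Add(Function('K')(Function('M')(-4)), -78), 2) = Pow(Add(Mul(Rational(1, 3), Pow(Add(4, Mul(-4, 0), Mul(2, Pow(0, 2))), Rational(1, 2))), -78), 2) = Pow(Add(Mul(Rational(1, 3), Pow(Add(4, 0, Mul(2, 0)), Rational(1, 2))), -78), 2) = Pow(Add(Mul(Rational(1, 3), Pow(Add(4, 0, 0), Rational(1, 2))), -78), 2) = Pow(Add(Mul(Rational(1, 3), Pow(4, Rational(1, 2))), -78), 2) = Pow(Add(Mul(Rational(1, 3), 2), -78), 2) = Pow(Add(Rational(2, 3), -78), 2) = Pow(Rational(-232, 3), 2) = Rational(53824, 9)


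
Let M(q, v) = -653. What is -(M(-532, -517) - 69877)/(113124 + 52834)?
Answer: 35265/82979 ≈ 0.42499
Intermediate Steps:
-(M(-532, -517) - 69877)/(113124 + 52834) = -(-653 - 69877)/(113124 + 52834) = -(-70530)/165958 = -1*(-35265/82979) = 35265/82979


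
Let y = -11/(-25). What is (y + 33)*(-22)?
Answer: -18392/25 ≈ -735.68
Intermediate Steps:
y = 11/25 (y = -11*(-1/25) = 11/25 ≈ 0.44000)
(y + 33)*(-22) = (11/25 + 33)*(-22) = (836/25)*(-22) = -18392/25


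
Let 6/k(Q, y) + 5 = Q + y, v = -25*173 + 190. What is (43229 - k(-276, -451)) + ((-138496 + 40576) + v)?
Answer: -7176771/122 ≈ -58826.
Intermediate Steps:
v = -4135 (v = -4325 + 190 = -4135)
k(Q, y) = 6/(-5 + Q + y) (k(Q, y) = 6/(-5 + (Q + y)) = 6/(-5 + Q + y))
(43229 - k(-276, -451)) + ((-138496 + 40576) + v) = (43229 - 6/(-5 - 276 - 451)) + ((-138496 + 40576) - 4135) = (43229 - 6/(-732)) + (-97920 - 4135) = (43229 - 6*(-1)/732) - 102055 = (43229 - 1*(-1/122)) - 102055 = (43229 + 1/122) - 102055 = 5273939/122 - 102055 = -7176771/122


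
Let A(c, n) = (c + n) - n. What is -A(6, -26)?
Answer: -6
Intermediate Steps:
A(c, n) = c
-A(6, -26) = -1*6 = -6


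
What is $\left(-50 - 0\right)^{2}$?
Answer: $2500$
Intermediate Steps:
$\left(-50 - 0\right)^{2} = \left(-50 + \left(-66 + 66\right)\right)^{2} = \left(-50 + 0\right)^{2} = \left(-50\right)^{2} = 2500$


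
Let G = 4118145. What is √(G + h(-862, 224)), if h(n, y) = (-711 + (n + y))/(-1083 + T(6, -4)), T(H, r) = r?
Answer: 2*√1216468483967/1087 ≈ 2029.3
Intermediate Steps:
h(n, y) = 711/1087 - n/1087 - y/1087 (h(n, y) = (-711 + (n + y))/(-1083 - 4) = (-711 + n + y)/(-1087) = (-711 + n + y)*(-1/1087) = 711/1087 - n/1087 - y/1087)
√(G + h(-862, 224)) = √(4118145 + (711/1087 - 1/1087*(-862) - 1/1087*224)) = √(4118145 + (711/1087 + 862/1087 - 224/1087)) = √(4118145 + 1349/1087) = √(4476424964/1087) = 2*√1216468483967/1087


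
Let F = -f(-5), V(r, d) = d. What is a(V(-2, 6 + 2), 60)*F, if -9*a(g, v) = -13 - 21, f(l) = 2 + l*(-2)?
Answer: -136/3 ≈ -45.333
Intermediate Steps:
f(l) = 2 - 2*l
a(g, v) = 34/9 (a(g, v) = -(-13 - 21)/9 = -⅑*(-34) = 34/9)
F = -12 (F = -(2 - 2*(-5)) = -(2 + 10) = -1*12 = -12)
a(V(-2, 6 + 2), 60)*F = (34/9)*(-12) = -136/3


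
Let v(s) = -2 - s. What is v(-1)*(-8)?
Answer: 8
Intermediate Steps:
v(-1)*(-8) = (-2 - 1*(-1))*(-8) = (-2 + 1)*(-8) = -1*(-8) = 8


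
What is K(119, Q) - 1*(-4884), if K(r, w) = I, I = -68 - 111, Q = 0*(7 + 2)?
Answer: 4705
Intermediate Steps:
Q = 0 (Q = 0*9 = 0)
I = -179
K(r, w) = -179
K(119, Q) - 1*(-4884) = -179 - 1*(-4884) = -179 + 4884 = 4705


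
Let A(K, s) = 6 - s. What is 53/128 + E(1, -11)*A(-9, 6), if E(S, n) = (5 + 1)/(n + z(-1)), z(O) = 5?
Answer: 53/128 ≈ 0.41406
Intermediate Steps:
E(S, n) = 6/(5 + n) (E(S, n) = (5 + 1)/(n + 5) = 6/(5 + n))
53/128 + E(1, -11)*A(-9, 6) = 53/128 + (6/(5 - 11))*(6 - 1*6) = 53*(1/128) + (6/(-6))*(6 - 6) = 53/128 + (6*(-⅙))*0 = 53/128 - 1*0 = 53/128 + 0 = 53/128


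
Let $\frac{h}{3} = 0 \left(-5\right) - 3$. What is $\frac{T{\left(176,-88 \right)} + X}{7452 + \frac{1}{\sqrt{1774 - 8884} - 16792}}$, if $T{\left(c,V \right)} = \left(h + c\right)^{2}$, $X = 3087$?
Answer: $\frac{65089956346105856}{15658908536125729} + \frac{92928 i \sqrt{790}}{15658908536125729} \approx 4.1567 + 1.668 \cdot 10^{-10} i$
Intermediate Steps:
$h = -9$ ($h = 3 \left(0 \left(-5\right) - 3\right) = 3 \left(0 - 3\right) = 3 \left(-3\right) = -9$)
$T{\left(c,V \right)} = \left(-9 + c\right)^{2}$
$\frac{T{\left(176,-88 \right)} + X}{7452 + \frac{1}{\sqrt{1774 - 8884} - 16792}} = \frac{\left(-9 + 176\right)^{2} + 3087}{7452 + \frac{1}{\sqrt{1774 - 8884} - 16792}} = \frac{167^{2} + 3087}{7452 + \frac{1}{\sqrt{-7110} - 16792}} = \frac{27889 + 3087}{7452 + \frac{1}{3 i \sqrt{790} - 16792}} = \frac{30976}{7452 + \frac{1}{-16792 + 3 i \sqrt{790}}}$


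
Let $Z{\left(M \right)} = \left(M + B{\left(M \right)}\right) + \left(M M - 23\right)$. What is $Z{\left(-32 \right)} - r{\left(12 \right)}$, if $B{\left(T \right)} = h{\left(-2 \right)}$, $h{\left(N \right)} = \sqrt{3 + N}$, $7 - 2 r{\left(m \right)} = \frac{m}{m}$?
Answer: $967$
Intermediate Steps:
$r{\left(m \right)} = 3$ ($r{\left(m \right)} = \frac{7}{2} - \frac{m \frac{1}{m}}{2} = \frac{7}{2} - \frac{1}{2} = 3$)
$B{\left(T \right)} = 1$ ($B{\left(T \right)} = \sqrt{3 - 2} = \sqrt{1} = 1$)
$Z{\left(M \right)} = -22 + M + M^{2}$ ($Z{\left(M \right)} = \left(M + 1\right) + \left(M M - 23\right) = \left(1 + M\right) + \left(M^{2} - 23\right) = \left(1 + M\right) + \left(-23 + M^{2}\right) = -22 + M + M^{2}$)
$Z{\left(-32 \right)} - r{\left(12 \right)} = \left(-22 - 32 + \left(-32\right)^{2}\right) - 3 = \left(-22 - 32 + 1024\right) - 3 = 970 - 3 = 967$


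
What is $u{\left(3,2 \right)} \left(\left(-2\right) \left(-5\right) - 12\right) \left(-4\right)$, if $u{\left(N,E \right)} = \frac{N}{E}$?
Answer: $12$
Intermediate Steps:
$u{\left(3,2 \right)} \left(\left(-2\right) \left(-5\right) - 12\right) \left(-4\right) = \frac{3}{2} \left(\left(-2\right) \left(-5\right) - 12\right) \left(-4\right) = 3 \cdot \frac{1}{2} \left(10 - 12\right) \left(-4\right) = \frac{3}{2} \left(-2\right) \left(-4\right) = \left(-3\right) \left(-4\right) = 12$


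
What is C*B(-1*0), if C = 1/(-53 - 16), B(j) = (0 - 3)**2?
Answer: -3/23 ≈ -0.13043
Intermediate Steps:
B(j) = 9 (B(j) = (-3)**2 = 9)
C = -1/69 (C = 1/(-69) = -1/69 ≈ -0.014493)
C*B(-1*0) = -1/69*9 = -3/23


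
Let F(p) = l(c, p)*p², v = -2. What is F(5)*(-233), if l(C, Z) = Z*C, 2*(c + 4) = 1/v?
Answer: 495125/4 ≈ 1.2378e+5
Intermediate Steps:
c = -17/4 (c = -4 + (½)/(-2) = -4 + (½)*(-½) = -4 - ¼ = -17/4 ≈ -4.2500)
l(C, Z) = C*Z
F(p) = -17*p³/4 (F(p) = (-17*p/4)*p² = -17*p³/4)
F(5)*(-233) = -17/4*5³*(-233) = -17/4*125*(-233) = -2125/4*(-233) = 495125/4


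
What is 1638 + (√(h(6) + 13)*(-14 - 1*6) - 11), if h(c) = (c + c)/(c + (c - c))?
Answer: 1627 - 20*√15 ≈ 1549.5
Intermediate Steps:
h(c) = 2 (h(c) = (2*c)/(c + 0) = (2*c)/c = 2)
1638 + (√(h(6) + 13)*(-14 - 1*6) - 11) = 1638 + (√(2 + 13)*(-14 - 1*6) - 11) = 1638 + (√15*(-14 - 6) - 11) = 1638 + (√15*(-20) - 11) = 1638 + (-20*√15 - 11) = 1638 + (-11 - 20*√15) = 1627 - 20*√15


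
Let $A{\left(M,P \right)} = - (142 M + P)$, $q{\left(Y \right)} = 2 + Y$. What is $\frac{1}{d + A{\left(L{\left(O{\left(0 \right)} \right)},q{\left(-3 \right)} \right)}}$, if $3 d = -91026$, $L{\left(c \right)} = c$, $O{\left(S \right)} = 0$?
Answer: $- \frac{1}{30341} \approx -3.2959 \cdot 10^{-5}$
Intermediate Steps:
$d = -30342$ ($d = \frac{1}{3} \left(-91026\right) = -30342$)
$A{\left(M,P \right)} = - P - 142 M$ ($A{\left(M,P \right)} = - (P + 142 M) = - P - 142 M$)
$\frac{1}{d + A{\left(L{\left(O{\left(0 \right)} \right)},q{\left(-3 \right)} \right)}} = \frac{1}{-30342 - \left(2 - 3\right)} = \frac{1}{-30342 + \left(\left(-1\right) \left(-1\right) + 0\right)} = \frac{1}{-30342 + \left(1 + 0\right)} = \frac{1}{-30342 + 1} = \frac{1}{-30341} = - \frac{1}{30341}$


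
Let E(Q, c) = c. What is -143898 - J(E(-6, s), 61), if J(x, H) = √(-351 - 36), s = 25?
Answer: -143898 - 3*I*√43 ≈ -1.439e+5 - 19.672*I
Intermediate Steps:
J(x, H) = 3*I*√43 (J(x, H) = √(-387) = 3*I*√43)
-143898 - J(E(-6, s), 61) = -143898 - 3*I*√43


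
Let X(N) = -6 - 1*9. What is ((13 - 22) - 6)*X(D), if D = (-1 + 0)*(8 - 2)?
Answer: 225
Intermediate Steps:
D = -6 (D = -1*6 = -6)
X(N) = -15 (X(N) = -6 - 9 = -15)
((13 - 22) - 6)*X(D) = ((13 - 22) - 6)*(-15) = (-9 - 6)*(-15) = -15*(-15) = 225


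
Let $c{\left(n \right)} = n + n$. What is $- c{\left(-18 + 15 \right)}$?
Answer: $6$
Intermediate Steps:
$c{\left(n \right)} = 2 n$
$- c{\left(-18 + 15 \right)} = - 2 \left(-18 + 15\right) = - 2 \left(-3\right) = \left(-1\right) \left(-6\right) = 6$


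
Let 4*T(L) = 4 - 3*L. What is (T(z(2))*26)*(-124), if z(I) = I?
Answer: 1612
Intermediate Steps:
T(L) = 1 - 3*L/4 (T(L) = (4 - 3*L)/4 = 1 - 3*L/4)
(T(z(2))*26)*(-124) = ((1 - ¾*2)*26)*(-124) = ((1 - 3/2)*26)*(-124) = -½*26*(-124) = -13*(-124) = 1612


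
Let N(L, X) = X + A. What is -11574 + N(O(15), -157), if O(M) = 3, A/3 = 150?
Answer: -11281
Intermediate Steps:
A = 450 (A = 3*150 = 450)
N(L, X) = 450 + X (N(L, X) = X + 450 = 450 + X)
-11574 + N(O(15), -157) = -11574 + (450 - 157) = -11574 + 293 = -11281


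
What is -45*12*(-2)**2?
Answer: -2160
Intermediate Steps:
-45*12*(-2)**2 = -540*4 = -2160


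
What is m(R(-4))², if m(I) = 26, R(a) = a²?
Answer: 676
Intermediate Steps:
m(R(-4))² = 26² = 676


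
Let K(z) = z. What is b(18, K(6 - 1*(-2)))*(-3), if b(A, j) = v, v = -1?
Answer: 3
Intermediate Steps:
b(A, j) = -1
b(18, K(6 - 1*(-2)))*(-3) = -1*(-3) = 3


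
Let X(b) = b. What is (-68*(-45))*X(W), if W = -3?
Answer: -9180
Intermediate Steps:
(-68*(-45))*X(W) = -68*(-45)*(-3) = 3060*(-3) = -9180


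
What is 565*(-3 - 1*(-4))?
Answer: 565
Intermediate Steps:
565*(-3 - 1*(-4)) = 565*(-3 + 4) = 565*1 = 565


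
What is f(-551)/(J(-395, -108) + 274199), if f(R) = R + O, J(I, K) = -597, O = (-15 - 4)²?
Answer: -95/136801 ≈ -0.00069444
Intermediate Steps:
O = 361 (O = (-19)² = 361)
f(R) = 361 + R (f(R) = R + 361 = 361 + R)
f(-551)/(J(-395, -108) + 274199) = (361 - 551)/(-597 + 274199) = -190/273602 = -190*1/273602 = -95/136801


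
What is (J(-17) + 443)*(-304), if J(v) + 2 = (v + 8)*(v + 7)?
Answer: -161424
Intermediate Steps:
J(v) = -2 + (7 + v)*(8 + v) (J(v) = -2 + (v + 8)*(v + 7) = -2 + (8 + v)*(7 + v) = -2 + (7 + v)*(8 + v))
(J(-17) + 443)*(-304) = ((54 + (-17)**2 + 15*(-17)) + 443)*(-304) = ((54 + 289 - 255) + 443)*(-304) = (88 + 443)*(-304) = 531*(-304) = -161424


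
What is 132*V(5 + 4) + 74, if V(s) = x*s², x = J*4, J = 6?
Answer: 256682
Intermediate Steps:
x = 24 (x = 6*4 = 24)
V(s) = 24*s²
132*V(5 + 4) + 74 = 132*(24*(5 + 4)²) + 74 = 132*(24*9²) + 74 = 132*(24*81) + 74 = 132*1944 + 74 = 256608 + 74 = 256682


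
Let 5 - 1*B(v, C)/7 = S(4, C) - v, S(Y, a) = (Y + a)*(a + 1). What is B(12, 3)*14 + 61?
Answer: -1017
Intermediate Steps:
S(Y, a) = (1 + a)*(Y + a) (S(Y, a) = (Y + a)*(1 + a) = (1 + a)*(Y + a))
B(v, C) = 7 - 35*C - 7*C**2 + 7*v (B(v, C) = 35 - 7*((4 + C + C**2 + 4*C) - v) = 35 - 7*((4 + C**2 + 5*C) - v) = 35 - 7*(4 + C**2 - v + 5*C) = 35 + (-28 - 35*C - 7*C**2 + 7*v) = 7 - 35*C - 7*C**2 + 7*v)
B(12, 3)*14 + 61 = (7 - 35*3 - 7*3**2 + 7*12)*14 + 61 = (7 - 105 - 7*9 + 84)*14 + 61 = (7 - 105 - 63 + 84)*14 + 61 = -77*14 + 61 = -1078 + 61 = -1017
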